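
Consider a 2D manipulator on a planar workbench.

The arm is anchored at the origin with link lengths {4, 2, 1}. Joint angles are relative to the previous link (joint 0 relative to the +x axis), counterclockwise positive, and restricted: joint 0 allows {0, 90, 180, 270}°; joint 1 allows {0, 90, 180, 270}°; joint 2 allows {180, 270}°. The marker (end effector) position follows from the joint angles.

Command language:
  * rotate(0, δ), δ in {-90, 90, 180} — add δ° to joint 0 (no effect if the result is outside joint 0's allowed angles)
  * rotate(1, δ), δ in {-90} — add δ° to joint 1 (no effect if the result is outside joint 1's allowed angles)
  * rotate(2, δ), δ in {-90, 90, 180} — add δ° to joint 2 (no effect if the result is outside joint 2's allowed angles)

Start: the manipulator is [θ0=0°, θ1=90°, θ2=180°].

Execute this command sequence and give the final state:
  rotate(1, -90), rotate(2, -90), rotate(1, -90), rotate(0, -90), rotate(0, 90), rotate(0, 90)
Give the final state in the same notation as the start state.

initial: [θ0=0°, θ1=90°, θ2=180°]
1. rotate(1, -90) → [θ0=0°, θ1=0°, θ2=180°]
2. rotate(2, -90) → [θ0=0°, θ1=0°, θ2=180°]
3. rotate(1, -90) → [θ0=0°, θ1=270°, θ2=180°]
4. rotate(0, -90) → [θ0=270°, θ1=270°, θ2=180°]
5. rotate(0, 90) → [θ0=0°, θ1=270°, θ2=180°]
6. rotate(0, 90) → [θ0=90°, θ1=270°, θ2=180°]

[θ0=90°, θ1=270°, θ2=180°]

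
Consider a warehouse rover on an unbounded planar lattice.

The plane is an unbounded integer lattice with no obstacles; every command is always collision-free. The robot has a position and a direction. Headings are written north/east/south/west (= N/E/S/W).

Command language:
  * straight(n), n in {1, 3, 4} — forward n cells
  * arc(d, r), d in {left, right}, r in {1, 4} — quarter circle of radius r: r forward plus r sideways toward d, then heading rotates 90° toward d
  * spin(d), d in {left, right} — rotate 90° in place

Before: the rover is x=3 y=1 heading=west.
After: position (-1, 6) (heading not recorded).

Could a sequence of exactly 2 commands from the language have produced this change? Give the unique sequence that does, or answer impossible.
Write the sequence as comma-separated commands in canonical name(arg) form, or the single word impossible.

arc(right, 4), straight(1)

key: running straight(1) before arc(right, 4) would end elsewhere — order is forced
t0: x=3 y=1 heading=west
1. arc(right, 4) → x=-1 y=5 heading=north
2. straight(1) → x=-1 y=6 heading=north
uniquely the one of 81 2-step routes that fits.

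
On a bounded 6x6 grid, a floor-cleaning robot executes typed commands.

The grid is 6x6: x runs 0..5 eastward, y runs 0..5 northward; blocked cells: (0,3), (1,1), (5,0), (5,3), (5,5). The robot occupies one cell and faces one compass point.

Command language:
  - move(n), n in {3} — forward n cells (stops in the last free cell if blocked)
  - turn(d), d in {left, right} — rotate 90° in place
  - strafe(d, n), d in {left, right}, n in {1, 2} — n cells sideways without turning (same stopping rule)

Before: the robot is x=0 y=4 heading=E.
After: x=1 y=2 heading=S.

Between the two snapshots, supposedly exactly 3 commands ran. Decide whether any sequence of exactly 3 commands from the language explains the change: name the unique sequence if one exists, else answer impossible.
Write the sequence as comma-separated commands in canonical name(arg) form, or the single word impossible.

key: move(3) is stopped early by the blocked cell at (1,1)
from: x=0 y=4 heading=E
step 1 (turn(right)): x=0 y=4 heading=S
step 2 (strafe(left, 1)): x=1 y=4 heading=S
step 3 (move(3)): x=1 y=2 heading=S
no other 3-command option fits: unique.

turn(right), strafe(left, 1), move(3)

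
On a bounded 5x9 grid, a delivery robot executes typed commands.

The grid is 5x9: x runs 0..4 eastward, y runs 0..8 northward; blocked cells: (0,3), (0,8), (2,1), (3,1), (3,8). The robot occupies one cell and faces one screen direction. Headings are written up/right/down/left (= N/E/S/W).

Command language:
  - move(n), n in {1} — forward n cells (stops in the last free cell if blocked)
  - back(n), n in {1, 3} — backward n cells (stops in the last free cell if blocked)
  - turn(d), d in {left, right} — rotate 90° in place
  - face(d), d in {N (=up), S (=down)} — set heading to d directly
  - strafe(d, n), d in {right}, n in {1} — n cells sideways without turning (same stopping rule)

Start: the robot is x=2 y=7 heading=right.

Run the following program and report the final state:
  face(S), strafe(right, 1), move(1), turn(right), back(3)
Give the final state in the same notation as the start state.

x=4 y=6 heading=left

start: x=2 y=7 heading=right
t=1 face(S) ⇒ x=2 y=7 heading=down
t=2 strafe(right, 1) ⇒ x=1 y=7 heading=down
t=3 move(1) ⇒ x=1 y=6 heading=down
t=4 turn(right) ⇒ x=1 y=6 heading=left
t=5 back(3) ⇒ x=4 y=6 heading=left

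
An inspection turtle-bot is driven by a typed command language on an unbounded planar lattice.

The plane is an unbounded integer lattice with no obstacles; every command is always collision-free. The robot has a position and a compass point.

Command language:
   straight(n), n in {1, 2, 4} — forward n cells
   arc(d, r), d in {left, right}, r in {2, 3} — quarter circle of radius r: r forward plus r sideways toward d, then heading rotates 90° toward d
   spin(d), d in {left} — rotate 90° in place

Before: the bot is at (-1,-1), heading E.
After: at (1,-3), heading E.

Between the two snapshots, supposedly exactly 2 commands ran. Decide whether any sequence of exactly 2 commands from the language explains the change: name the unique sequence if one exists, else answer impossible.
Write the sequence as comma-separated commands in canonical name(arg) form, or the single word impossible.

arc(right, 2), spin(left)

key: running spin(left) before arc(right, 2) would end elsewhere — order is forced
start: at (-1,-1), heading E
step 1 (arc(right, 2)): at (1,-3), heading S
step 2 (spin(left)): at (1,-3), heading E
no other 2-command option fits: unique.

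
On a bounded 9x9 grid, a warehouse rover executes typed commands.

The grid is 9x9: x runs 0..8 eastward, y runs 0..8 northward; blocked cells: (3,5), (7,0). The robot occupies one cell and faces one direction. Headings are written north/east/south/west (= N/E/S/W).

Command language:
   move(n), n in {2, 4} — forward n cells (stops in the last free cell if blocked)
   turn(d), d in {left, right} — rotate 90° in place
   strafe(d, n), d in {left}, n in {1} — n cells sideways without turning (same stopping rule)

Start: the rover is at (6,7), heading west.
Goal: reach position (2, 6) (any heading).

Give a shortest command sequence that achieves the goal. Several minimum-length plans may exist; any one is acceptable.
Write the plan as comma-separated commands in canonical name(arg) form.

from: at (6,7), heading west
1. strafe(left, 1) → at (6,6), heading west
2. move(4) → at (2,6), heading west
nothing shorter than 2 reaches the goal.

strafe(left, 1), move(4)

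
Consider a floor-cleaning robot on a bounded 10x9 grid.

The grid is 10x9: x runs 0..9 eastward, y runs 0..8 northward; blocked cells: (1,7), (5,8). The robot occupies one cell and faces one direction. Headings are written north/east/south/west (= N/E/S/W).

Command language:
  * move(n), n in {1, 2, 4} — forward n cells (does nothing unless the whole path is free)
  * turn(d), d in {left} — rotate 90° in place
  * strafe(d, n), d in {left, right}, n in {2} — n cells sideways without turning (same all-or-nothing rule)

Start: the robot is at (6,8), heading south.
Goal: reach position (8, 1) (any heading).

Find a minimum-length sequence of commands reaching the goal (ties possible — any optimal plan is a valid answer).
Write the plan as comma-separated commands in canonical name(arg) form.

initial: at (6,8), heading south
1. move(2) → at (6,6), heading south
2. move(1) → at (6,5), heading south
3. strafe(left, 2) → at (8,5), heading south
4. move(4) → at (8,1), heading south
minimal: 4 command(s), checked below 4.

move(2), move(1), strafe(left, 2), move(4)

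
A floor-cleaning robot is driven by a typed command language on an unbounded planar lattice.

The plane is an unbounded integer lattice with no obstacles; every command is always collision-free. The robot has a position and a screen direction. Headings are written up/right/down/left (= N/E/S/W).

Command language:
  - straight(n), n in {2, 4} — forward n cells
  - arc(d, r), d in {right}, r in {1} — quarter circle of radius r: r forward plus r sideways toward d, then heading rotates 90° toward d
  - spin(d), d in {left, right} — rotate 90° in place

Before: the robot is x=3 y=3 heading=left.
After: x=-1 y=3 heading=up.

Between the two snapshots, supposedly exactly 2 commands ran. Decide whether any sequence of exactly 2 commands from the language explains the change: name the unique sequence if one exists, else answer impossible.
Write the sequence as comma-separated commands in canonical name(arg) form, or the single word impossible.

straight(4), spin(right)

key: cell and facing (now N) both changed — the 2 commands mix motion and turning
t0: x=3 y=3 heading=left
1. straight(4) → x=-1 y=3 heading=left
2. spin(right) → x=-1 y=3 heading=up
no other 2-command option fits: unique.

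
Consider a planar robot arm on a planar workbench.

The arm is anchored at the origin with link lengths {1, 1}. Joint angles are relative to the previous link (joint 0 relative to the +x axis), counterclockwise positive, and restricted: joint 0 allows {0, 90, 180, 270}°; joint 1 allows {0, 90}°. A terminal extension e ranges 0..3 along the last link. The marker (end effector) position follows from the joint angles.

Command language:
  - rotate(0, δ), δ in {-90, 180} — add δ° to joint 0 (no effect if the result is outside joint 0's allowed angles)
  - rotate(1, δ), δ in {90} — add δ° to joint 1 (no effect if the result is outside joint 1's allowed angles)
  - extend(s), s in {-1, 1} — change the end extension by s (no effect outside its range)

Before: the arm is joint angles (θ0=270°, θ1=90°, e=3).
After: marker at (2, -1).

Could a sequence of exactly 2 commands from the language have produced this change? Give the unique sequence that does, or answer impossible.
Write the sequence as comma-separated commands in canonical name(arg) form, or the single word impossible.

from: joint angles (θ0=270°, θ1=90°, e=3)
t=1 extend(-1) ⇒ joint angles (θ0=270°, θ1=90°, e=2)
t=2 extend(-1) ⇒ joint angles (θ0=270°, θ1=90°, e=1)
uniquely the one of 25 2-step routes that fits.

extend(-1), extend(-1)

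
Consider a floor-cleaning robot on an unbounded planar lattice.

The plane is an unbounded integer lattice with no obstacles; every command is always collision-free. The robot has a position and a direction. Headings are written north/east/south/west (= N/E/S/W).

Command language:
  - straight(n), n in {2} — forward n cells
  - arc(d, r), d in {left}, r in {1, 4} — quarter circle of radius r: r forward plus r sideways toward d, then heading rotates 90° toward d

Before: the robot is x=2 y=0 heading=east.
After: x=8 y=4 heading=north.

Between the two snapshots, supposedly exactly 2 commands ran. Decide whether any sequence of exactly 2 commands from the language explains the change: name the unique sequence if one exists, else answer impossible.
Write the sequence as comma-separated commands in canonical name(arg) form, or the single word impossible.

straight(2), arc(left, 4)

key: running arc(left, 4) before straight(2) would end elsewhere — order is forced
begin: x=2 y=0 heading=east
1. straight(2) → x=4 y=0 heading=east
2. arc(left, 4) → x=8 y=4 heading=north
no other 2-command option fits: unique.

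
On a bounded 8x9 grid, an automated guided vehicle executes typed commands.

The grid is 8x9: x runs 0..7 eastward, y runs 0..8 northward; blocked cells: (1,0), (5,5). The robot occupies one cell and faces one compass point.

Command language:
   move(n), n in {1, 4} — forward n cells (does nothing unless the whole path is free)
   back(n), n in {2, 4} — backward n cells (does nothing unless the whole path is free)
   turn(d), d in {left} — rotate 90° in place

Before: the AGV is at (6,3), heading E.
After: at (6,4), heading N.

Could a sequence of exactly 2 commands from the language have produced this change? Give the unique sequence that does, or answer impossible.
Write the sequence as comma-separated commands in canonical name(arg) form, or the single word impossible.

key: position moved to (6,4) AND the heading swung to N — translation plus rotation needed
from: at (6,3), heading E
step 1 (turn(left)): at (6,3), heading N
step 2 (move(1)): at (6,4), heading N
no rival 2-sequence matches.

turn(left), move(1)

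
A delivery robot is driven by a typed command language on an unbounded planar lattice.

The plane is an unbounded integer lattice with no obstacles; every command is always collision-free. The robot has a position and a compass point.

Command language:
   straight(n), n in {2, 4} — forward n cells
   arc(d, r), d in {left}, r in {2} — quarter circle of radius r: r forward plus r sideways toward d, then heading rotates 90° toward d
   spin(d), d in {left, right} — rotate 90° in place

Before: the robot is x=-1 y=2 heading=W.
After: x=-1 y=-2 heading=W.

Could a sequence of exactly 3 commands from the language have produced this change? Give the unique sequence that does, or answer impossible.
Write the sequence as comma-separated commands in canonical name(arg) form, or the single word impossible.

spin(left), straight(4), spin(right)

key: running spin(right) before spin(left) would end elsewhere — order is forced
start: x=-1 y=2 heading=W
[1] after spin(left): x=-1 y=2 heading=S
[2] after straight(4): x=-1 y=-2 heading=S
[3] after spin(right): x=-1 y=-2 heading=W
no rival 3-sequence matches.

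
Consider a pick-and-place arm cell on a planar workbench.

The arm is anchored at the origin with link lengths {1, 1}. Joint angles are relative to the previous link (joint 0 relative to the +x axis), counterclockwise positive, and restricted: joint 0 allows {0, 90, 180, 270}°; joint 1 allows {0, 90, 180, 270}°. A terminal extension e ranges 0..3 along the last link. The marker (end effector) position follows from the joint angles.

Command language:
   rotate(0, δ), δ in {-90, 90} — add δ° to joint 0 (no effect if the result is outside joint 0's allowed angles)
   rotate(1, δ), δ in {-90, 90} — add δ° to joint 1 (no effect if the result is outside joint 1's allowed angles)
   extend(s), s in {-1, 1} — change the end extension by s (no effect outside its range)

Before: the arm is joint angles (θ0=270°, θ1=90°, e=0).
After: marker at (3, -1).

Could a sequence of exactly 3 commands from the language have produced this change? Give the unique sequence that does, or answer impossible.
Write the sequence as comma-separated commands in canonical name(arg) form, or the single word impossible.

key: order matters: swapping extend(-1) and extend(1) lands elsewhere
from: joint angles (θ0=270°, θ1=90°, e=0)
1. extend(-1) → joint angles (θ0=270°, θ1=90°, e=0)
2. extend(1) → joint angles (θ0=270°, θ1=90°, e=1)
3. extend(1) → joint angles (θ0=270°, θ1=90°, e=2)
uniquely the one of 216 3-step routes that fits.

extend(-1), extend(1), extend(1)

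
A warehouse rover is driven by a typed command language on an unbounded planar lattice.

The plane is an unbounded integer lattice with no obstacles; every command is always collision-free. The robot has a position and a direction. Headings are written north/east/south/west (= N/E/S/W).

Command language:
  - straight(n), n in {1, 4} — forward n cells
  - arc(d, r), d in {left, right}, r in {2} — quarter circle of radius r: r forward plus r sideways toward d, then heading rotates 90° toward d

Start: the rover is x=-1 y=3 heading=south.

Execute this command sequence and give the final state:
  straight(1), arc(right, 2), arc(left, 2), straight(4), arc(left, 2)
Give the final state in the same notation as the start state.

x=-3 y=-8 heading=east

initial: x=-1 y=3 heading=south
1. straight(1) → x=-1 y=2 heading=south
2. arc(right, 2) → x=-3 y=0 heading=west
3. arc(left, 2) → x=-5 y=-2 heading=south
4. straight(4) → x=-5 y=-6 heading=south
5. arc(left, 2) → x=-3 y=-8 heading=east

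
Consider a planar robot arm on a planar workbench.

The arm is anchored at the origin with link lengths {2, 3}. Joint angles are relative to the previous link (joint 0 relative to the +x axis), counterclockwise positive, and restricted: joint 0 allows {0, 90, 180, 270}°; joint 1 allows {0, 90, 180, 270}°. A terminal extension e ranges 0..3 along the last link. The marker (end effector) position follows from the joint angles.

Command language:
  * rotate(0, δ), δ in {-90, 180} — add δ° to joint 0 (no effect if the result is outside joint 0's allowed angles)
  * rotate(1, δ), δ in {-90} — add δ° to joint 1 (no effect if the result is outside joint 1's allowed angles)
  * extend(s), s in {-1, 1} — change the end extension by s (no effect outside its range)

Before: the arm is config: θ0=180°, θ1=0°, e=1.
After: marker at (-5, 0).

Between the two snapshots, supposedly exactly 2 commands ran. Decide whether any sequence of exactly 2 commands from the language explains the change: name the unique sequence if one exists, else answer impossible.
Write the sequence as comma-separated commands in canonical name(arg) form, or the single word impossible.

extend(-1), extend(-1)

start: config: θ0=180°, θ1=0°, e=1
t=1 extend(-1) ⇒ config: θ0=180°, θ1=0°, e=0
t=2 extend(-1) ⇒ config: θ0=180°, θ1=0°, e=0
no rival 2-sequence matches.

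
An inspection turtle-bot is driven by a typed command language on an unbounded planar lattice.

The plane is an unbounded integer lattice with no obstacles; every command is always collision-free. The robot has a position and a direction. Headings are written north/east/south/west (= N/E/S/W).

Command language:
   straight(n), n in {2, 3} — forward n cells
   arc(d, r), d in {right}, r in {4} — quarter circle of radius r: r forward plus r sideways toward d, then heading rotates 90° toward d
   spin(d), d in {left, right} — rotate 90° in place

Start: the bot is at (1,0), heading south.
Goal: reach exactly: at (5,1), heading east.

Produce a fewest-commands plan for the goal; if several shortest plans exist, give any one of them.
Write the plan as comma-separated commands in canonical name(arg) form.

straight(3), spin(right), spin(right), arc(right, 4)

from: at (1,0), heading south
t=1 straight(3) ⇒ at (1,-3), heading south
t=2 spin(right) ⇒ at (1,-3), heading west
t=3 spin(right) ⇒ at (1,-3), heading north
t=4 arc(right, 4) ⇒ at (5,1), heading east
no 3-step plan works, so 4 is optimal.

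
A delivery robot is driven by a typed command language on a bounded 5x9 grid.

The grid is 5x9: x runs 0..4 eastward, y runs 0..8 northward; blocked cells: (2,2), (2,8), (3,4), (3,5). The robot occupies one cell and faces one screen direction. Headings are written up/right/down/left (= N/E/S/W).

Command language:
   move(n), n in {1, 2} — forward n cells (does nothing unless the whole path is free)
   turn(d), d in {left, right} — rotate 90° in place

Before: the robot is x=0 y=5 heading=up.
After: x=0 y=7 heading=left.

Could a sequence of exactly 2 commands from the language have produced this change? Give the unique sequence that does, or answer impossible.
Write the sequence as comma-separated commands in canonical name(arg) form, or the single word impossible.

move(2), turn(left)

key: running turn(left) before move(2) would end elsewhere — order is forced
start: x=0 y=5 heading=up
[1] after move(2): x=0 y=7 heading=up
[2] after turn(left): x=0 y=7 heading=left
uniquely the one of 16 2-step routes that fits.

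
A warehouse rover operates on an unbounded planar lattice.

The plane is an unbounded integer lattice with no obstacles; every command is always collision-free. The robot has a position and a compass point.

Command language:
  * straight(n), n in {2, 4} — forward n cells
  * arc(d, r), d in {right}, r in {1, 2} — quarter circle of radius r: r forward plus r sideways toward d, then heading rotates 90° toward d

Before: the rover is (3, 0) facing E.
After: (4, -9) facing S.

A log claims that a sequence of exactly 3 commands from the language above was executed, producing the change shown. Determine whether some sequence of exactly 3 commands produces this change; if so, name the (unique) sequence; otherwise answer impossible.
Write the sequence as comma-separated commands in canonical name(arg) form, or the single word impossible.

key: running straight(4) before arc(right, 1) would end elsewhere — order is forced
t0: (3, 0) facing E
[1] after arc(right, 1): (4, -1) facing S
[2] after straight(4): (4, -5) facing S
[3] after straight(4): (4, -9) facing S
uniquely the one of 64 3-step routes that fits.

arc(right, 1), straight(4), straight(4)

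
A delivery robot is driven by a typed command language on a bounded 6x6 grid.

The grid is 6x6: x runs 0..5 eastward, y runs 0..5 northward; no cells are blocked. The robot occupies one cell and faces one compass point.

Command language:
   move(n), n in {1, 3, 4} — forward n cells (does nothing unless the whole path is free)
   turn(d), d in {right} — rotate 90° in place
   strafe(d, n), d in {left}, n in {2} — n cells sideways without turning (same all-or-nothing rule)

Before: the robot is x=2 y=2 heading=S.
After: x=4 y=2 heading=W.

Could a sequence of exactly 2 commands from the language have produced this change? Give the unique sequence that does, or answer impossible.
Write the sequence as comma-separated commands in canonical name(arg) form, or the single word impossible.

key: order matters: swapping strafe(left, 2) and turn(right) lands elsewhere
start: x=2 y=2 heading=S
1. strafe(left, 2) → x=4 y=2 heading=S
2. turn(right) → x=4 y=2 heading=W
uniquely the one of 25 2-step routes that fits.

strafe(left, 2), turn(right)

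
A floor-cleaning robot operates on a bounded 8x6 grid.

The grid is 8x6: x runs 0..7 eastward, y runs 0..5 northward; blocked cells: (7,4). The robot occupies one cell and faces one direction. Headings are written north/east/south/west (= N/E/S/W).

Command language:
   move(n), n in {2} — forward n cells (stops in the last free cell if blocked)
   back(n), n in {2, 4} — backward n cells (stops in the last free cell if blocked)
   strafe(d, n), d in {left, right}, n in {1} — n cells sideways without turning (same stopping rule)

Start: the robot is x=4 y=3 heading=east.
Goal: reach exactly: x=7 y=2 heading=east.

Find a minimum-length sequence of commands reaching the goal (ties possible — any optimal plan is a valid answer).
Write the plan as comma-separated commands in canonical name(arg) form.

strafe(right, 1), move(2), move(2)

initial: x=4 y=3 heading=east
t=1 strafe(right, 1) ⇒ x=4 y=2 heading=east
t=2 move(2) ⇒ x=6 y=2 heading=east
t=3 move(2) ⇒ x=7 y=2 heading=east
nothing shorter than 3 reaches the goal.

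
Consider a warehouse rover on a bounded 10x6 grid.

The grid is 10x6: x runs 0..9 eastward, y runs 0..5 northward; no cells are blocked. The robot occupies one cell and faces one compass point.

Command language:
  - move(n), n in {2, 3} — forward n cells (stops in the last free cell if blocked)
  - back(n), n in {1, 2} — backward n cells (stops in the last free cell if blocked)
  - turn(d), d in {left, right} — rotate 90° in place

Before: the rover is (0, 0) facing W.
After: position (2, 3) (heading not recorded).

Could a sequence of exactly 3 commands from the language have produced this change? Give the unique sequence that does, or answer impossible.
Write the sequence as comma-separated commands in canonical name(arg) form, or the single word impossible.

back(2), turn(right), move(3)

key: order matters: swapping back(2) and move(3) lands elsewhere
t0: (0, 0) facing W
1. back(2) → (2, 0) facing W
2. turn(right) → (2, 0) facing N
3. move(3) → (2, 3) facing N
uniquely the one of 216 3-step routes that fits.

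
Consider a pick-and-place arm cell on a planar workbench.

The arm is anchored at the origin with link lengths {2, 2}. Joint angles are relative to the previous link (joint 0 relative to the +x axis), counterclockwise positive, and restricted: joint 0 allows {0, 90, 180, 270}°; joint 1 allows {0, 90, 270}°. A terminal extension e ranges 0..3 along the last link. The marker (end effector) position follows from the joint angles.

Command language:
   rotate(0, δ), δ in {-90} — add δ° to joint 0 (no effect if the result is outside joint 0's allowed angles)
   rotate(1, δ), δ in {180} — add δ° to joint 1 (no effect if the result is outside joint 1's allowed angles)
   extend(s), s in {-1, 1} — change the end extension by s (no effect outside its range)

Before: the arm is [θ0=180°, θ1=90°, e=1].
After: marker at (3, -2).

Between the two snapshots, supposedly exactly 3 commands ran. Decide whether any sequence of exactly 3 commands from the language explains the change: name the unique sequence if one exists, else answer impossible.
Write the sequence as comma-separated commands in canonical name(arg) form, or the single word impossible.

rotate(0, -90), rotate(0, -90), rotate(0, -90)

t0: [θ0=180°, θ1=90°, e=1]
[1] after rotate(0, -90): [θ0=90°, θ1=90°, e=1]
[2] after rotate(0, -90): [θ0=0°, θ1=90°, e=1]
[3] after rotate(0, -90): [θ0=270°, θ1=90°, e=1]
no rival 3-sequence matches.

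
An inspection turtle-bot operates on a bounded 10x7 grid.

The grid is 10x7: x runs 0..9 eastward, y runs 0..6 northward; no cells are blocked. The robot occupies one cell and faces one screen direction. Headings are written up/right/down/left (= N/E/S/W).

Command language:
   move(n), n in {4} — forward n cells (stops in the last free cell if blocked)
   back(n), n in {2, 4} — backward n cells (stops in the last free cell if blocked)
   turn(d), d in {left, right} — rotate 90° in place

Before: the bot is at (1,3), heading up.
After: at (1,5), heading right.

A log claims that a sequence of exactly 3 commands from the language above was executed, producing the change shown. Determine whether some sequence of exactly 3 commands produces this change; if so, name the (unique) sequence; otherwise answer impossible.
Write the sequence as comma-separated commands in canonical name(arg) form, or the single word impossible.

key: cell and facing (now E) both changed — the 3 commands mix motion and turning
begin: at (1,3), heading up
step 1 (back(2)): at (1,1), heading up
step 2 (move(4)): at (1,5), heading up
step 3 (turn(right)): at (1,5), heading right
no rival 3-sequence matches.

back(2), move(4), turn(right)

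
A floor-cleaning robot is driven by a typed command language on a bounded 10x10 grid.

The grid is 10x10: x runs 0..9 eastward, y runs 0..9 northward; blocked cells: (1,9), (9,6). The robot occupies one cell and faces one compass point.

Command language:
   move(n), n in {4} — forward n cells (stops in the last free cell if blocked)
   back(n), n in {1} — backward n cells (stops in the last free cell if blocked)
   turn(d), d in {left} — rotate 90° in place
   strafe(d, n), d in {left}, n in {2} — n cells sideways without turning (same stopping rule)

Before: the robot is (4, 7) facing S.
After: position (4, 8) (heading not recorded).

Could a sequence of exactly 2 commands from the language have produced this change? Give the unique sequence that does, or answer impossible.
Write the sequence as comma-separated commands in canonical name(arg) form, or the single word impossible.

back(1), turn(left)

key: running turn(left) before back(1) would end elsewhere — order is forced
initial: (4, 7) facing S
step 1 (back(1)): (4, 8) facing S
step 2 (turn(left)): (4, 8) facing E
no rival 2-sequence matches.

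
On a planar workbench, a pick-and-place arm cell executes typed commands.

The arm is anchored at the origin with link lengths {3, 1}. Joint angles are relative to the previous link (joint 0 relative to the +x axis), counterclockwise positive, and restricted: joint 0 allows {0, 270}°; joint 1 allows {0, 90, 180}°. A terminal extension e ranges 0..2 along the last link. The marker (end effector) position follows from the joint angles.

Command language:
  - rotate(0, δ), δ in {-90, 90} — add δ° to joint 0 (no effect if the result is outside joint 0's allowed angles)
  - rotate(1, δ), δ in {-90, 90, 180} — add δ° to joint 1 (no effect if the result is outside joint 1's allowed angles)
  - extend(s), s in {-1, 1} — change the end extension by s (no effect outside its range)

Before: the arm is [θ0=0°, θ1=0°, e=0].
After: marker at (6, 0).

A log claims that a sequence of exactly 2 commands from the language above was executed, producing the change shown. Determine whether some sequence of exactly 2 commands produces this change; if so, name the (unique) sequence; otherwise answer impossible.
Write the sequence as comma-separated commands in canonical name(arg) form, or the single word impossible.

t0: [θ0=0°, θ1=0°, e=0]
step 1 (extend(1)): [θ0=0°, θ1=0°, e=1]
step 2 (extend(1)): [θ0=0°, θ1=0°, e=2]
uniquely the one of 49 2-step routes that fits.

extend(1), extend(1)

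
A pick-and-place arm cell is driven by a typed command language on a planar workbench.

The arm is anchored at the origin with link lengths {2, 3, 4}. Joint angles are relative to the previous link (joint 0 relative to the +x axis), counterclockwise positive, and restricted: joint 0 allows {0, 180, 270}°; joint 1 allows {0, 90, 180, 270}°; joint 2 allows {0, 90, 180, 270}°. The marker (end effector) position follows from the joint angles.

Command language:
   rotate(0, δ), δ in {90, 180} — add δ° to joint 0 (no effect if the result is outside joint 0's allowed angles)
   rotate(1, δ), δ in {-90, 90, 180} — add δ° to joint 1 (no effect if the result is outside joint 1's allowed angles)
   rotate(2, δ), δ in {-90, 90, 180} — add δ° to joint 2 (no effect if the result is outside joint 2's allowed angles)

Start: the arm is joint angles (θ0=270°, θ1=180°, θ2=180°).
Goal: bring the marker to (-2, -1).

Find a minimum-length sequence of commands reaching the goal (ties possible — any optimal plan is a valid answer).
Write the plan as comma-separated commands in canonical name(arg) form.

initial: joint angles (θ0=270°, θ1=180°, θ2=180°)
t=1 rotate(1, 90) ⇒ joint angles (θ0=270°, θ1=270°, θ2=180°)
t=2 rotate(0, 90) ⇒ joint angles (θ0=0°, θ1=270°, θ2=180°)
t=3 rotate(0, 180) ⇒ joint angles (θ0=180°, θ1=270°, θ2=180°)
shorter routes all fall short; 3 is best.

rotate(1, 90), rotate(0, 90), rotate(0, 180)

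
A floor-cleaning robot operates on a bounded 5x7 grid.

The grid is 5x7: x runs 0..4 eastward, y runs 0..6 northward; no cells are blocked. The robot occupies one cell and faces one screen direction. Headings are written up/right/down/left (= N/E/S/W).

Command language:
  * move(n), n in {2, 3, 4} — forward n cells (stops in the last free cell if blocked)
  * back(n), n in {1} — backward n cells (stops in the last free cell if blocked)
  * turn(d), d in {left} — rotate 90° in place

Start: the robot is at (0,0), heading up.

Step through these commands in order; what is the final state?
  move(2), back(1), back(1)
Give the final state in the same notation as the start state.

at (0,0), heading up

initial: at (0,0), heading up
t=1 move(2) ⇒ at (0,2), heading up
t=2 back(1) ⇒ at (0,1), heading up
t=3 back(1) ⇒ at (0,0), heading up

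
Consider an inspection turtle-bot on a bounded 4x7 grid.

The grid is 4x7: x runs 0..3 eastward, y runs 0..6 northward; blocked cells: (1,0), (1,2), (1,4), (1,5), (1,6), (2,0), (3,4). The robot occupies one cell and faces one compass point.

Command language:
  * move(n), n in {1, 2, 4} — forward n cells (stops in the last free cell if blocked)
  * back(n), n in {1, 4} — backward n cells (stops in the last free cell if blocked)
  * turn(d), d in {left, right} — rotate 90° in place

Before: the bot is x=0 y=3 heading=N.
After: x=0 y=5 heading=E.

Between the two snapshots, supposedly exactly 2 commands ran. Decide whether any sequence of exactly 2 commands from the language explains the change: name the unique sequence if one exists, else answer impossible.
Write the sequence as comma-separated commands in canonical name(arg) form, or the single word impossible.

key: cell and facing (now E) both changed — the 2 commands mix motion and turning
begin: x=0 y=3 heading=N
step 1 (move(2)): x=0 y=5 heading=N
step 2 (turn(right)): x=0 y=5 heading=E
all 49 alternatives checked — unique.

move(2), turn(right)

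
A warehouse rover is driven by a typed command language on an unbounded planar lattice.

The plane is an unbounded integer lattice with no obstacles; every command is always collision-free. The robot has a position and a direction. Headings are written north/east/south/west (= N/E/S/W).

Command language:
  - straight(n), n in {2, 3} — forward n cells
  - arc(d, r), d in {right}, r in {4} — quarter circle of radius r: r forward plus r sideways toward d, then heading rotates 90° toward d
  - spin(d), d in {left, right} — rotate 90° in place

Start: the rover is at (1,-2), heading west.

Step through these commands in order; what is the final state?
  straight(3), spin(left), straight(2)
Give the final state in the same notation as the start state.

start: at (1,-2), heading west
1. straight(3) → at (-2,-2), heading west
2. spin(left) → at (-2,-2), heading south
3. straight(2) → at (-2,-4), heading south

at (-2,-4), heading south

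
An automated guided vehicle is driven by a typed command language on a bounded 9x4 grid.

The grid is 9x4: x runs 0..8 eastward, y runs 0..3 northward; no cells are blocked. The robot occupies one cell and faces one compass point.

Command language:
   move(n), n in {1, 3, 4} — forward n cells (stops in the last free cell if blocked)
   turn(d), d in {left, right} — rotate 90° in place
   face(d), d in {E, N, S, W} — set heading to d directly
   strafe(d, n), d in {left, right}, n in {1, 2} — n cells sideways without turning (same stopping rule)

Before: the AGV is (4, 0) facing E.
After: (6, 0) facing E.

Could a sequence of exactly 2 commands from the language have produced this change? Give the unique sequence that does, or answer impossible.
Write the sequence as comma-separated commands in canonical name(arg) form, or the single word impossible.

move(1), move(1)

key: heading stays E — no command in the sequence turns
start: (4, 0) facing E
t=1 move(1) ⇒ (5, 0) facing E
t=2 move(1) ⇒ (6, 0) facing E
no rival 2-sequence matches.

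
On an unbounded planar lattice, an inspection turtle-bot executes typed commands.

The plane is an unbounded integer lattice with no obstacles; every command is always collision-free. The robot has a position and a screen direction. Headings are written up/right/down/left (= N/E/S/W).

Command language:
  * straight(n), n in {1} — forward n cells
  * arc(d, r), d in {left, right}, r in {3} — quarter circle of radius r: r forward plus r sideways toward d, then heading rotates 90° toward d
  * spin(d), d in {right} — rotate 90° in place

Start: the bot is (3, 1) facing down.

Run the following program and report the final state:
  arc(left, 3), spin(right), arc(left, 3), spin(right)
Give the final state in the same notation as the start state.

from: (3, 1) facing down
1. arc(left, 3) → (6, -2) facing right
2. spin(right) → (6, -2) facing down
3. arc(left, 3) → (9, -5) facing right
4. spin(right) → (9, -5) facing down

(9, -5) facing down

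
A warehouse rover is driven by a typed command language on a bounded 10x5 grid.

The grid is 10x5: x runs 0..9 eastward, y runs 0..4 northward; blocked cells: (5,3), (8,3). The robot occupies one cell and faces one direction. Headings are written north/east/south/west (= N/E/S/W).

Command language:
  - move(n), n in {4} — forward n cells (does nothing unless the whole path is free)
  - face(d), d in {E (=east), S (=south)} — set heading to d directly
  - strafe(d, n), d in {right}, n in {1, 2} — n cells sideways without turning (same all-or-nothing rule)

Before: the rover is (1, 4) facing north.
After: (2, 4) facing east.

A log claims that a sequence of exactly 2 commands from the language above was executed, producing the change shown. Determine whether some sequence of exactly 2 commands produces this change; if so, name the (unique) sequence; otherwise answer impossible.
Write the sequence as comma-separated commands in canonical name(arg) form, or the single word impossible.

key: running face(E) before strafe(right, 1) would end elsewhere — order is forced
t0: (1, 4) facing north
1. strafe(right, 1) → (2, 4) facing north
2. face(E) → (2, 4) facing east
no rival 2-sequence matches.

strafe(right, 1), face(E)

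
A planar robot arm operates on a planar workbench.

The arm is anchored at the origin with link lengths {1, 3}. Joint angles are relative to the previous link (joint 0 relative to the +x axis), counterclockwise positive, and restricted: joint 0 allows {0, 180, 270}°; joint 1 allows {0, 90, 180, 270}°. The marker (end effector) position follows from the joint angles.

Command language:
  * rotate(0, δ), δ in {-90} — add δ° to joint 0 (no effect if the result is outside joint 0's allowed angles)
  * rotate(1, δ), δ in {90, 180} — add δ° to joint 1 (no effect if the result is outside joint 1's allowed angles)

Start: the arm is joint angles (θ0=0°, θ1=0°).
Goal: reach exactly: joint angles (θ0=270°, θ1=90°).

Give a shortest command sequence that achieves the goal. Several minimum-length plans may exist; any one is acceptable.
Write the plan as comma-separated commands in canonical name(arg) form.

rotate(0, -90), rotate(1, 90)

t0: joint angles (θ0=0°, θ1=0°)
t=1 rotate(0, -90) ⇒ joint angles (θ0=270°, θ1=0°)
t=2 rotate(1, 90) ⇒ joint angles (θ0=270°, θ1=90°)
minimal: 2 command(s), checked below 2.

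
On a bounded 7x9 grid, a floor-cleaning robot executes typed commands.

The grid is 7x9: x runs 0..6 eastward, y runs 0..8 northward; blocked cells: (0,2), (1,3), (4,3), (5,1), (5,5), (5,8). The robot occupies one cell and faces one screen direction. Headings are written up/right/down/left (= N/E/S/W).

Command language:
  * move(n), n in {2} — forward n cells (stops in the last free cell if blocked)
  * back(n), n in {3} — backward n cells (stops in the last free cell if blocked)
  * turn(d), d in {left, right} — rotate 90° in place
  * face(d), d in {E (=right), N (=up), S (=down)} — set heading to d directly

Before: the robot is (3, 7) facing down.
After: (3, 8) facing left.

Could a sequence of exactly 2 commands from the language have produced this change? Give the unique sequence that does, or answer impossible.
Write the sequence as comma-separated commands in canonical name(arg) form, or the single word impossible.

back(3), turn(right)

key: position moved to (3,8) AND the heading swung to W — translation plus rotation needed
t0: (3, 7) facing down
[1] after back(3): (3, 8) facing down
[2] after turn(right): (3, 8) facing left
no other 2-command option fits: unique.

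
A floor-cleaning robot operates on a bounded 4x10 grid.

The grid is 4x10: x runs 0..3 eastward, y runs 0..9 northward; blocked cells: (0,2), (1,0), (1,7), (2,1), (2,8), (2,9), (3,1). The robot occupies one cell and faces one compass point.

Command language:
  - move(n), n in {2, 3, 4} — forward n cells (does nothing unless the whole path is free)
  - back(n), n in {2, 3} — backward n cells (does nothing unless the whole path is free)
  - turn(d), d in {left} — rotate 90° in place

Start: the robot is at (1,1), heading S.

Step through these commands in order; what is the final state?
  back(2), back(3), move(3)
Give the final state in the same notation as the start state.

at (1,3), heading S

from: at (1,1), heading S
step 1 (back(2)): at (1,3), heading S
step 2 (back(3)): at (1,6), heading S
step 3 (move(3)): at (1,3), heading S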